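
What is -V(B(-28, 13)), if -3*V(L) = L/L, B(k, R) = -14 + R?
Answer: ⅓ ≈ 0.33333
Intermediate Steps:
V(L) = -⅓ (V(L) = -L/(3*L) = -⅓*1 = -⅓)
-V(B(-28, 13)) = -1*(-⅓) = ⅓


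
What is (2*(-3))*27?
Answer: -162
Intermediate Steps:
(2*(-3))*27 = -6*27 = -162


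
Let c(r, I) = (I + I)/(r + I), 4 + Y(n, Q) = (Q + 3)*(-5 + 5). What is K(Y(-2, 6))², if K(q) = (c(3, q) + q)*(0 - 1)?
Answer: 16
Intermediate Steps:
Y(n, Q) = -4 (Y(n, Q) = -4 + (Q + 3)*(-5 + 5) = -4 + (3 + Q)*0 = -4 + 0 = -4)
c(r, I) = 2*I/(I + r) (c(r, I) = (2*I)/(I + r) = 2*I/(I + r))
K(q) = -q - 2*q/(3 + q) (K(q) = (2*q/(q + 3) + q)*(0 - 1) = (2*q/(3 + q) + q)*(-1) = (q + 2*q/(3 + q))*(-1) = -q - 2*q/(3 + q))
K(Y(-2, 6))² = (-4*(-5 - 1*(-4))/(3 - 4))² = (-4*(-5 + 4)/(-1))² = (-4*(-1)*(-1))² = (-4)² = 16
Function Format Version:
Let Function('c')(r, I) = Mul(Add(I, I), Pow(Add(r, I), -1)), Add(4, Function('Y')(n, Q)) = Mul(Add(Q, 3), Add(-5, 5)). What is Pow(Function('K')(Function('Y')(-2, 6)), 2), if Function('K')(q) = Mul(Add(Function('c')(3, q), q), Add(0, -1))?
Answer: 16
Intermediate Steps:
Function('Y')(n, Q) = -4 (Function('Y')(n, Q) = Add(-4, Mul(Add(Q, 3), Add(-5, 5))) = Add(-4, Mul(Add(3, Q), 0)) = Add(-4, 0) = -4)
Function('c')(r, I) = Mul(2, I, Pow(Add(I, r), -1)) (Function('c')(r, I) = Mul(Mul(2, I), Pow(Add(I, r), -1)) = Mul(2, I, Pow(Add(I, r), -1)))
Function('K')(q) = Add(Mul(-1, q), Mul(-2, q, Pow(Add(3, q), -1))) (Function('K')(q) = Mul(Add(Mul(2, q, Pow(Add(q, 3), -1)), q), Add(0, -1)) = Mul(Add(Mul(2, q, Pow(Add(3, q), -1)), q), -1) = Mul(Add(q, Mul(2, q, Pow(Add(3, q), -1))), -1) = Add(Mul(-1, q), Mul(-2, q, Pow(Add(3, q), -1))))
Pow(Function('K')(Function('Y')(-2, 6)), 2) = Pow(Mul(-4, Pow(Add(3, -4), -1), Add(-5, Mul(-1, -4))), 2) = Pow(Mul(-4, Pow(-1, -1), Add(-5, 4)), 2) = Pow(Mul(-4, -1, -1), 2) = Pow(-4, 2) = 16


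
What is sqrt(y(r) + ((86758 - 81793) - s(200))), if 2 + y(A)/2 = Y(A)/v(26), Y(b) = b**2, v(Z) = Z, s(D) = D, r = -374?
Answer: sqrt(2622997)/13 ≈ 124.58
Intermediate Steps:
y(A) = -4 + A**2/13 (y(A) = -4 + 2*(A**2/26) = -4 + A**2/13)
sqrt(y(r) + ((86758 - 81793) - s(200))) = sqrt((-4 + (1/13)*(-374)**2) + ((86758 - 81793) - 1*200)) = sqrt((-4 + (1/13)*139876) + (4965 - 200)) = sqrt((-4 + 139876/13) + 4765) = sqrt(139824/13 + 4765) = sqrt(201769/13) = sqrt(2622997)/13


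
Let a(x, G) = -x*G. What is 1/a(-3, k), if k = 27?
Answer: 1/81 ≈ 0.012346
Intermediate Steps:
a(x, G) = -G*x
1/a(-3, k) = 1/(-1*27*(-3)) = 1/81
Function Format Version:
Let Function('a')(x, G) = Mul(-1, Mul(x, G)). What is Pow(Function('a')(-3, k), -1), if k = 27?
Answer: Rational(1, 81) ≈ 0.012346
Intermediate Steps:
Function('a')(x, G) = Mul(-1, G, x) (Function('a')(x, G) = Mul(-1, Mul(G, x)) = Mul(-1, G, x))
Pow(Function('a')(-3, k), -1) = Pow(Mul(-1, 27, -3), -1) = Pow(81, -1) = Rational(1, 81)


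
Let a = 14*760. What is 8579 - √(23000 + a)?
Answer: 8579 - 58*√10 ≈ 8395.6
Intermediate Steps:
a = 10640
8579 - √(23000 + a) = 8579 - √(23000 + 10640) = 8579 - √33640 = 8579 - 58*√10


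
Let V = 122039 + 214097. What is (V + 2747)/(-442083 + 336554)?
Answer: -338883/105529 ≈ -3.2113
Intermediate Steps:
V = 336136
(V + 2747)/(-442083 + 336554) = (336136 + 2747)/(-442083 + 336554) = 338883/(-105529) = 338883*(-1/105529) = -338883/105529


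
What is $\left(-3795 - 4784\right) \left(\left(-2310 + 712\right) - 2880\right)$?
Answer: $38416762$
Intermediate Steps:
$\left(-3795 - 4784\right) \left(\left(-2310 + 712\right) - 2880\right) = - 8579 \left(-1598 - 2880\right) = \left(-8579\right) \left(-4478\right) = 38416762$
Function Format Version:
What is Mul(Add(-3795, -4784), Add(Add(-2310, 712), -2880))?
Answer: 38416762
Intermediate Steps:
Mul(Add(-3795, -4784), Add(Add(-2310, 712), -2880)) = Mul(-8579, Add(-1598, -2880)) = Mul(-8579, -4478) = 38416762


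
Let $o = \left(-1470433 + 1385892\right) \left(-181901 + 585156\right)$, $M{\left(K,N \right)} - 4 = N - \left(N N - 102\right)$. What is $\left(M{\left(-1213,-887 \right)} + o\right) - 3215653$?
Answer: $-34095584158$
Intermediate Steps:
$M{\left(K,N \right)} = 106 + N - N^{2}$ ($M{\left(K,N \right)} = 4 - \left(-102 - N + N N\right) = 4 - \left(-102 + N^{2} - N\right) = 4 + \left(102 + N - N^{2}\right) = 106 + N - N^{2}$)
$o = -34091580955$ ($o = \left(-84541\right) 403255 = -34091580955$)
$\left(M{\left(-1213,-887 \right)} + o\right) - 3215653 = \left(\left(106 - 887 - \left(-887\right)^{2}\right) - 34091580955\right) - 3215653 = \left(\left(106 - 887 - 786769\right) - 34091580955\right) - 3215653 = \left(-787550 - 34091580955\right) - 3215653 = -34092368505 - 3215653 = -34095584158$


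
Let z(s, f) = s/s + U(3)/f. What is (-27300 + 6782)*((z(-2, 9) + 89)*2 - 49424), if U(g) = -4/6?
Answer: 27280568656/27 ≈ 1.0104e+9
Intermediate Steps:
U(g) = -⅔ (U(g) = -4*⅙ = -⅔)
z(s, f) = 1 - 2/(3*f) (z(s, f) = s/s - 2/(3*f) = 1 - 2/(3*f))
(-27300 + 6782)*((z(-2, 9) + 89)*2 - 49424) = (-27300 + 6782)*(((-⅔ + 9)/9 + 89)*2 - 49424) = -20518*(((⅑)*(25/3) + 89)*2 - 49424) = -20518*((25/27 + 89)*2 - 49424) = -20518*((2428/27)*2 - 49424) = -20518*(4856/27 - 49424) = -20518*(-1329592/27) = 27280568656/27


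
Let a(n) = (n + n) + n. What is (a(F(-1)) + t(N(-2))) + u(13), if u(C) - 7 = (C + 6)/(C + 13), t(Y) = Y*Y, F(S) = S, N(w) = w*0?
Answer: 123/26 ≈ 4.7308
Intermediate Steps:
N(w) = 0
t(Y) = Y²
a(n) = 3*n (a(n) = 2*n + n = 3*n)
u(C) = 7 + (6 + C)/(13 + C) (u(C) = 7 + (C + 6)/(C + 13) = 7 + (6 + C)/(13 + C))
(a(F(-1)) + t(N(-2))) + u(13) = (3*(-1) + 0²) + (97 + 8*13)/(13 + 13) = (-3 + 0) + (97 + 104)/26 = -3 + (1/26)*201 = -3 + 201/26 = 123/26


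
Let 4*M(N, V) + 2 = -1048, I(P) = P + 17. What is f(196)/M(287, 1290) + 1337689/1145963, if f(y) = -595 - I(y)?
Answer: 364880419/85947225 ≈ 4.2454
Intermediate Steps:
I(P) = 17 + P
M(N, V) = -525/2 (M(N, V) = -½ + (¼)*(-1048) = -½ - 262 = -525/2)
f(y) = -612 - y (f(y) = -595 - (17 + y) = -595 + (-17 - y) = -612 - y)
f(196)/M(287, 1290) + 1337689/1145963 = (-612 - 1*196)/(-525/2) + 1337689/1145963 = (-612 - 196)*(-2/525) + 1337689*(1/1145963) = -808*(-2/525) + 1337689/1145963 = 1616/525 + 1337689/1145963 = 364880419/85947225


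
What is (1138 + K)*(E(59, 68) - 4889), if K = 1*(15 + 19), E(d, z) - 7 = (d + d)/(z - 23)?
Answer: -257338384/45 ≈ -5.7186e+6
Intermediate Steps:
E(d, z) = 7 + 2*d/(-23 + z) (E(d, z) = 7 + (d + d)/(z - 23) = 7 + (2*d)/(-23 + z) = 7 + 2*d/(-23 + z))
K = 34 (K = 1*34 = 34)
(1138 + K)*(E(59, 68) - 4889) = (1138 + 34)*((-161 + 2*59 + 7*68)/(-23 + 68) - 4889) = 1172*((-161 + 118 + 476)/45 - 4889) = 1172*((1/45)*433 - 4889) = 1172*(433/45 - 4889) = 1172*(-219572/45) = -257338384/45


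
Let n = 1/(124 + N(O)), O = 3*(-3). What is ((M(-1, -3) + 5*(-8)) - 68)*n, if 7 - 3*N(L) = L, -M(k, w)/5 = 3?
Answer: -369/388 ≈ -0.95103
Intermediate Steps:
M(k, w) = -15 (M(k, w) = -5*3 = -15)
O = -9
N(L) = 7/3 - L/3
n = 3/388 (n = 1/(124 + (7/3 - ⅓*(-9))) = 1/(124 + (7/3 + 3)) = 1/(124 + 16/3) = 1/(388/3) = 3/388 ≈ 0.0077320)
((M(-1, -3) + 5*(-8)) - 68)*n = ((-15 + 5*(-8)) - 68)*(3/388) = ((-15 - 40) - 68)*(3/388) = (-55 - 68)*(3/388) = -123*3/388 = -369/388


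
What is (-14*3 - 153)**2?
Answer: 38025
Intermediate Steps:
(-14*3 - 153)**2 = (-42 - 153)**2 = (-195)**2 = 38025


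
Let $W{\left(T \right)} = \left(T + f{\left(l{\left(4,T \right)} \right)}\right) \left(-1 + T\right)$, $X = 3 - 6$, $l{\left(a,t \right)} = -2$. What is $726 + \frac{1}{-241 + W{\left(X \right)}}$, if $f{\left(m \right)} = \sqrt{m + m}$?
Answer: $\frac{38118401}{52505} + \frac{8 i}{52505} \approx 726.0 + 0.00015237 i$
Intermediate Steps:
$X = -3$ ($X = 3 - 6 = -3$)
$f{\left(m \right)} = \sqrt{2} \sqrt{m}$ ($f{\left(m \right)} = \sqrt{2 m} = \sqrt{2} \sqrt{m}$)
$W{\left(T \right)} = \left(-1 + T\right) \left(T + 2 i\right)$ ($W{\left(T \right)} = \left(T + \sqrt{2} \sqrt{-2}\right) \left(-1 + T\right) = \left(T + \sqrt{2} i \sqrt{2}\right) \left(-1 + T\right) = \left(T + 2 i\right) \left(-1 + T\right) = \left(-1 + T\right) \left(T + 2 i\right)$)
$726 + \frac{1}{-241 + W{\left(X \right)}} = 726 + \frac{1}{-241 + \left(\left(-3\right)^{2} - -3 - 2 i + 2 i \left(-3\right)\right)} = 726 + \frac{1}{-241 + \left(9 + 3 - 2 i - 6 i\right)} = 726 + \frac{1}{-241 + \left(12 - 8 i\right)} = 726 + \frac{1}{-229 - 8 i} = 726 + \frac{-229 + 8 i}{52505}$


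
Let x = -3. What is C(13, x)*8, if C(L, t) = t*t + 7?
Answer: 128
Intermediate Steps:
C(L, t) = 7 + t² (C(L, t) = t² + 7 = 7 + t²)
C(13, x)*8 = (7 + (-3)²)*8 = (7 + 9)*8 = 16*8 = 128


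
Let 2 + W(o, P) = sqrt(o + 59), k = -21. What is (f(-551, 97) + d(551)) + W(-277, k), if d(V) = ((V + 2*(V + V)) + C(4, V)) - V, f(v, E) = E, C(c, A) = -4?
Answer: 2295 + I*sqrt(218) ≈ 2295.0 + 14.765*I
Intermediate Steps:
d(V) = -4 + 4*V (d(V) = ((V + 2*(V + V)) - 4) - V = ((V + 2*(2*V)) - 4) - V = ((V + 4*V) - 4) - V = (5*V - 4) - V = (-4 + 5*V) - V = -4 + 4*V)
W(o, P) = -2 + sqrt(59 + o) (W(o, P) = -2 + sqrt(o + 59) = -2 + sqrt(59 + o))
(f(-551, 97) + d(551)) + W(-277, k) = (97 + (-4 + 4*551)) + (-2 + sqrt(59 - 277)) = (97 + (-4 + 2204)) + (-2 + sqrt(-218)) = (97 + 2200) + (-2 + I*sqrt(218)) = 2297 + (-2 + I*sqrt(218)) = 2295 + I*sqrt(218)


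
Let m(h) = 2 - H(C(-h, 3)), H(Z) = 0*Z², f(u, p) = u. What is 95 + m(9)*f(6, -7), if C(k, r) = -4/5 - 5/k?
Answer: 107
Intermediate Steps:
C(k, r) = -⅘ - 5/k (C(k, r) = -4*⅕ - 5/k = -⅘ - 5/k)
H(Z) = 0
m(h) = 2 (m(h) = 2 - 1*0 = 2 + 0 = 2)
95 + m(9)*f(6, -7) = 95 + 2*6 = 95 + 12 = 107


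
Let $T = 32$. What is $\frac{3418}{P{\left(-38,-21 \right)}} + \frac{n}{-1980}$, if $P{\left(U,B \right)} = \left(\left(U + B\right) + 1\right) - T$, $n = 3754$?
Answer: $- \frac{7895}{198} \approx -39.874$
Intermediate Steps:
$P{\left(U,B \right)} = -31 + B + U$ ($P{\left(U,B \right)} = \left(\left(U + B\right) + 1\right) - 32 = \left(\left(B + U\right) + 1\right) - 32 = \left(1 + B + U\right) - 32 = -31 + B + U$)
$\frac{3418}{P{\left(-38,-21 \right)}} + \frac{n}{-1980} = \frac{3418}{-31 - 21 - 38} + \frac{3754}{-1980} = \frac{3418}{-90} + 3754 \left(- \frac{1}{1980}\right) = 3418 \left(- \frac{1}{90}\right) - \frac{1877}{990} = - \frac{1709}{45} - \frac{1877}{990} = - \frac{7895}{198}$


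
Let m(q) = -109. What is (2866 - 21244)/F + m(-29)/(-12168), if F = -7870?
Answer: 112240667/47881080 ≈ 2.3442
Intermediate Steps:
(2866 - 21244)/F + m(-29)/(-12168) = (2866 - 21244)/(-7870) - 109/(-12168) = -18378*(-1/7870) - 109*(-1/12168) = 9189/3935 + 109/12168 = 112240667/47881080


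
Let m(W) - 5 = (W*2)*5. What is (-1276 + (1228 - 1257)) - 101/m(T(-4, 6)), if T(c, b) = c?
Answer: -45574/35 ≈ -1302.1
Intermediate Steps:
m(W) = 5 + 10*W (m(W) = 5 + (W*2)*5 = 5 + (2*W)*5 = 5 + 10*W)
(-1276 + (1228 - 1257)) - 101/m(T(-4, 6)) = (-1276 + (1228 - 1257)) - 101/(5 + 10*(-4)) = (-1276 - 29) - 101/(5 - 40) = -1305 - 101/(-35) = -1305 - 101*(-1/35) = -1305 + 101/35 = -45574/35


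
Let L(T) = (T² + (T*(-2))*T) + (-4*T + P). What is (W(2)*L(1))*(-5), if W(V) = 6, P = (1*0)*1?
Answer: 150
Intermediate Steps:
P = 0 (P = 0*1 = 0)
L(T) = -T² - 4*T (L(T) = (T² + (T*(-2))*T) + (-4*T + 0) = (T² + (-2*T)*T) - 4*T = (T² - 2*T²) - 4*T = -T² - 4*T)
(W(2)*L(1))*(-5) = (6*(1*(-4 - 1*1)))*(-5) = (6*(1*(-4 - 1)))*(-5) = (6*(1*(-5)))*(-5) = (6*(-5))*(-5) = -30*(-5) = 150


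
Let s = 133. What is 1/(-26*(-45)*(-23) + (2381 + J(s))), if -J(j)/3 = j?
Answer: -1/24928 ≈ -4.0116e-5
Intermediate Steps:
J(j) = -3*j
1/(-26*(-45)*(-23) + (2381 + J(s))) = 1/(-26*(-45)*(-23) + (2381 - 3*133)) = 1/(1170*(-23) + (2381 - 399)) = 1/(-26910 + 1982) = 1/(-24928) = -1/24928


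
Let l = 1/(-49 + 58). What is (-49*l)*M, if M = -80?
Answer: 3920/9 ≈ 435.56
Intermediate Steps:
l = 1/9 ≈ 0.11111
(-49*l)*M = -49*1/9*(-80) = -49/9*(-80) = 3920/9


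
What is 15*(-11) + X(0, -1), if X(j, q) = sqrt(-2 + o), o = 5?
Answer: -165 + sqrt(3) ≈ -163.27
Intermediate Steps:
X(j, q) = sqrt(3) (X(j, q) = sqrt(-2 + 5) = sqrt(3))
15*(-11) + X(0, -1) = 15*(-11) + sqrt(3) = -165 + sqrt(3)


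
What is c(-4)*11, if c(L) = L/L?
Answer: 11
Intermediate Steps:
c(L) = 1
c(-4)*11 = 1*11 = 11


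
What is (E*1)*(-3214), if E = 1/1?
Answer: -3214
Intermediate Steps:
E = 1
(E*1)*(-3214) = (1*1)*(-3214) = 1*(-3214) = -3214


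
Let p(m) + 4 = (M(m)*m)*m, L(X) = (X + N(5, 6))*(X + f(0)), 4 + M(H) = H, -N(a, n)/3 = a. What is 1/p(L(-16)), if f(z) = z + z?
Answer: 1/121039868 ≈ 8.2617e-9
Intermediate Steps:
N(a, n) = -3*a
f(z) = 2*z
M(H) = -4 + H
L(X) = X*(-15 + X) (L(X) = (X - 3*5)*(X + 2*0) = (X - 15)*(X + 0) = (-15 + X)*X = X*(-15 + X))
p(m) = -4 + m²*(-4 + m) (p(m) = -4 + ((-4 + m)*m)*m = -4 + (m*(-4 + m))*m = -4 + m²*(-4 + m))
1/p(L(-16)) = 1/(-4 + (-16*(-15 - 16))²*(-4 - 16*(-15 - 16))) = 1/(-4 + (-16*(-31))²*(-4 - 16*(-31))) = 1/(-4 + 496²*(-4 + 496)) = 1/(-4 + 246016*492) = 1/(-4 + 121039872) = 1/121039868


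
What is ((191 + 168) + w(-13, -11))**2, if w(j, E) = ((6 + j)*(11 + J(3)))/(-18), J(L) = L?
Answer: 10758400/81 ≈ 1.3282e+5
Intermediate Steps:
w(j, E) = -14/3 - 7*j/9 (w(j, E) = ((6 + j)*(11 + 3))/(-18) = ((6 + j)*14)*(-1/18) = (84 + 14*j)*(-1/18) = -14/3 - 7*j/9)
((191 + 168) + w(-13, -11))**2 = ((191 + 168) + (-14/3 - 7/9*(-13)))**2 = (359 + (-14/3 + 91/9))**2 = (359 + 49/9)**2 = (3280/9)**2 = 10758400/81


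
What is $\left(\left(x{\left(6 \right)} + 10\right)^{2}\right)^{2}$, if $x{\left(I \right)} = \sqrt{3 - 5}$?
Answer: $\left(10 + i \sqrt{2}\right)^{4} \approx 8804.0 + 5543.7 i$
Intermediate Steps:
$x{\left(I \right)} = i \sqrt{2}$ ($x{\left(I \right)} = \sqrt{-2} = i \sqrt{2}$)
$\left(\left(x{\left(6 \right)} + 10\right)^{2}\right)^{2} = \left(\left(i \sqrt{2} + 10\right)^{2}\right)^{2} = \left(\left(10 + i \sqrt{2}\right)^{2}\right)^{2} = \left(10 + i \sqrt{2}\right)^{4}$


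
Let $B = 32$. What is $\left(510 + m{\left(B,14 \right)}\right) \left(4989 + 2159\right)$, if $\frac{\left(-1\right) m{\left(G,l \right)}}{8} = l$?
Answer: $2844904$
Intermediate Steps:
$m{\left(G,l \right)} = - 8 l$
$\left(510 + m{\left(B,14 \right)}\right) \left(4989 + 2159\right) = \left(510 - 112\right) \left(4989 + 2159\right) = \left(510 - 112\right) 7148 = 398 \cdot 7148 = 2844904$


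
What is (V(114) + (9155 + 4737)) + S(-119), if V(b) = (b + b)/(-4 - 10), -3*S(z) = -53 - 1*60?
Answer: 292181/21 ≈ 13913.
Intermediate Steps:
S(z) = 113/3 (S(z) = -(-53 - 1*60)/3 = -(-53 - 60)/3 = -1/3*(-113) = 113/3)
V(b) = -b/7 (V(b) = (2*b)/(-14) = (2*b)*(-1/14) = -b/7)
(V(114) + (9155 + 4737)) + S(-119) = (-1/7*114 + (9155 + 4737)) + 113/3 = (-114/7 + 13892) + 113/3 = 97130/7 + 113/3 = 292181/21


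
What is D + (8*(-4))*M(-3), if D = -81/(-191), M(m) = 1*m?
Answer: 18417/191 ≈ 96.424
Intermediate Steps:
M(m) = m
D = 81/191 (D = -81*(-1/191) = 81/191 ≈ 0.42408)
D + (8*(-4))*M(-3) = 81/191 + (8*(-4))*(-3) = 81/191 - 32*(-3) = 81/191 + 96 = 18417/191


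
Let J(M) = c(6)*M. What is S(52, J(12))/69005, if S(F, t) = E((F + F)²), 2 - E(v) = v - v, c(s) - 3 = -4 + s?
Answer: 2/69005 ≈ 2.8983e-5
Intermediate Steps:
c(s) = -1 + s (c(s) = 3 + (-4 + s) = -1 + s)
J(M) = 5*M (J(M) = (-1 + 6)*M = 5*M)
E(v) = 2 (E(v) = 2 - (v - v) = 2 - 1*0 = 2 + 0 = 2)
S(F, t) = 2
S(52, J(12))/69005 = 2/69005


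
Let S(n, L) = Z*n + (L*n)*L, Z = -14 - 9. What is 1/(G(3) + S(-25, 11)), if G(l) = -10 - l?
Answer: -1/2463 ≈ -0.00040601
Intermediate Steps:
Z = -23
S(n, L) = -23*n + n*L² (S(n, L) = -23*n + (L*n)*L = -23*n + n*L²)
1/(G(3) + S(-25, 11)) = 1/((-10 - 1*3) - 25*(-23 + 11²)) = 1/((-10 - 3) - 25*(-23 + 121)) = 1/(-13 - 25*98) = 1/(-13 - 2450) = 1/(-2463) = -1/2463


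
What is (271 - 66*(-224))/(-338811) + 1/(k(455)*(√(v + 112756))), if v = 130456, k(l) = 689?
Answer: -15055/338811 + √60803/83786534 ≈ -0.044432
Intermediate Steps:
(271 - 66*(-224))/(-338811) + 1/(k(455)*(√(v + 112756))) = (271 - 66*(-224))/(-338811) + 1/(689*(√(130456 + 112756))) = (271 + 14784)*(-1/338811) + 1/(689*(√243212)) = 15055*(-1/338811) + 1/(689*((2*√60803))) = -15055/338811 + (√60803/121606)/689 = -15055/338811 + √60803/83786534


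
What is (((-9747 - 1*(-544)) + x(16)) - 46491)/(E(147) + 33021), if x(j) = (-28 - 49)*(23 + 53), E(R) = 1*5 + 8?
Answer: -30773/16517 ≈ -1.8631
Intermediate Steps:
E(R) = 13 (E(R) = 5 + 8 = 13)
x(j) = -5852 (x(j) = -77*76 = -5852)
(((-9747 - 1*(-544)) + x(16)) - 46491)/(E(147) + 33021) = (((-9747 - 1*(-544)) - 5852) - 46491)/(13 + 33021) = (((-9747 + 544) - 5852) - 46491)/33034 = ((-9203 - 5852) - 46491)*(1/33034) = (-15055 - 46491)*(1/33034) = -61546*1/33034 = -30773/16517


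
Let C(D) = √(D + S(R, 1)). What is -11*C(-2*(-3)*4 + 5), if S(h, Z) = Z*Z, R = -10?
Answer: -11*√30 ≈ -60.250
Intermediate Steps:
S(h, Z) = Z²
C(D) = √(1 + D) (C(D) = √(D + 1²) = √(D + 1) = √(1 + D))
-11*C(-2*(-3)*4 + 5) = -11*√(1 + (-2*(-3)*4 + 5)) = -11*√(1 + (6*4 + 5)) = -11*√(1 + (24 + 5)) = -11*√(1 + 29) = -11*√30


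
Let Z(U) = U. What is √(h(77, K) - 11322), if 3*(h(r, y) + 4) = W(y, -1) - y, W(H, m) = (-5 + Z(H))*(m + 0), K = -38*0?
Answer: I*√101919/3 ≈ 106.42*I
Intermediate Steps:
K = 0
W(H, m) = m*(-5 + H) (W(H, m) = (-5 + H)*(m + 0) = (-5 + H)*m = m*(-5 + H))
h(r, y) = -7/3 - 2*y/3 (h(r, y) = -4 + (-(-5 + y) - y)/3 = -4 + ((5 - y) - y)/3 = -4 + (5 - 2*y)/3 = -4 + (5/3 - 2*y/3) = -7/3 - 2*y/3)
√(h(77, K) - 11322) = √((-7/3 - ⅔*0) - 11322) = √((-7/3 + 0) - 11322) = √(-7/3 - 11322) = √(-33973/3) = I*√101919/3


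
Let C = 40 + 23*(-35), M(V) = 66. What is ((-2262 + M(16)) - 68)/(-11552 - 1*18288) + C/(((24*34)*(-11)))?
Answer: 52879/328240 ≈ 0.16110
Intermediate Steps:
C = -765 (C = 40 - 805 = -765)
((-2262 + M(16)) - 68)/(-11552 - 1*18288) + C/(((24*34)*(-11))) = ((-2262 + 66) - 68)/(-11552 - 1*18288) - 765/((24*34)*(-11)) = (-2196 - 68)/(-11552 - 18288) - 765/(816*(-11)) = -2264/(-29840) - 765/(-8976) = -2264*(-1/29840) - 765*(-1/8976) = 283/3730 + 15/176 = 52879/328240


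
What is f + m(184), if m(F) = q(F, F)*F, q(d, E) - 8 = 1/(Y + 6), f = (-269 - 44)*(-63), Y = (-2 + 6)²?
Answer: 233193/11 ≈ 21199.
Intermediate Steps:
Y = 16 (Y = 4² = 16)
f = 19719 (f = -313*(-63) = 19719)
q(d, E) = 177/22 (q(d, E) = 8 + 1/(16 + 6) = 8 + 1/22 = 177/22)
m(F) = 177*F/22
f + m(184) = 19719 + (177/22)*184 = 19719 + 16284/11 = 233193/11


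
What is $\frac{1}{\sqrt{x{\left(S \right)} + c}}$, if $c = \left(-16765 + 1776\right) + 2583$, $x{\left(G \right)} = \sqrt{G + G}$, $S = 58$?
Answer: $- \frac{i \sqrt{2}}{2 \sqrt{6203 - \sqrt{29}}} \approx - 0.008982 i$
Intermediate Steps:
$x{\left(G \right)} = \sqrt{2} \sqrt{G}$ ($x{\left(G \right)} = \sqrt{2 G} = \sqrt{2} \sqrt{G}$)
$c = -12406$ ($c = -14989 + 2583 = -12406$)
$\frac{1}{\sqrt{x{\left(S \right)} + c}} = \frac{1}{\sqrt{\sqrt{2} \sqrt{58} - 12406}} = \frac{1}{\sqrt{2 \sqrt{29} - 12406}} = \frac{1}{\sqrt{-12406 + 2 \sqrt{29}}}$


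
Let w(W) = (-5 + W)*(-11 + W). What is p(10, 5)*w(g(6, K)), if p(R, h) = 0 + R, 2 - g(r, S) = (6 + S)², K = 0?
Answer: 17550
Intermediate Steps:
g(r, S) = 2 - (6 + S)²
p(R, h) = R
w(W) = (-11 + W)*(-5 + W)
p(10, 5)*w(g(6, K)) = 10*(55 + (2 - (6 + 0)²)² - 16*(2 - (6 + 0)²)) = 10*(55 + (2 - 1*6²)² - 16*(2 - 1*6²)) = 10*(55 + (2 - 1*36)² - 16*(2 - 1*36)) = 10*(55 + (2 - 36)² - 16*(2 - 36)) = 10*(55 + (-34)² - 16*(-34)) = 10*(55 + 1156 + 544) = 10*1755 = 17550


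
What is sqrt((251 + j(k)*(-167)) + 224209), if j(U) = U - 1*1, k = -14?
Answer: sqrt(226965) ≈ 476.41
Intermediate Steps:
j(U) = -1 + U (j(U) = U - 1 = -1 + U)
sqrt((251 + j(k)*(-167)) + 224209) = sqrt((251 + (-1 - 14)*(-167)) + 224209) = sqrt((251 - 15*(-167)) + 224209) = sqrt((251 + 2505) + 224209) = sqrt(2756 + 224209) = sqrt(226965)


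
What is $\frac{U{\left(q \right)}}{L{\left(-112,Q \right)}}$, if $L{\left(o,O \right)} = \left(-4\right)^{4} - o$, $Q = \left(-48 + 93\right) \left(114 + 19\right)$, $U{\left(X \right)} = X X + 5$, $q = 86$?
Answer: $\frac{7401}{368} \approx 20.111$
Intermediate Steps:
$U{\left(X \right)} = 5 + X^{2}$ ($U{\left(X \right)} = X^{2} + 5 = 5 + X^{2}$)
$Q = 5985$ ($Q = 45 \cdot 133 = 5985$)
$L{\left(o,O \right)} = 256 - o$
$\frac{U{\left(q \right)}}{L{\left(-112,Q \right)}} = \frac{5 + 86^{2}}{256 - -112} = \frac{5 + 7396}{256 + 112} = \frac{7401}{368}$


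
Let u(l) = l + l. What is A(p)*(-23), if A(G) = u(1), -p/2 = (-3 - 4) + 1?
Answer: -46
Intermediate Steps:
p = 12 (p = -2*((-3 - 4) + 1) = -2*(-7 + 1) = -2*(-6) = 12)
u(l) = 2*l
A(G) = 2 (A(G) = 2*1 = 2)
A(p)*(-23) = 2*(-23) = -46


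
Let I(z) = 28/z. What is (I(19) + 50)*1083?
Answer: 55746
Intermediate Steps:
(I(19) + 50)*1083 = (28/19 + 50)*1083 = (978/19)*1083 = 55746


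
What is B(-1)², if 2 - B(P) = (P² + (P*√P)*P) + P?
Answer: (2 - I)² ≈ 3.0 - 4.0*I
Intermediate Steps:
B(P) = 2 - P - P² - P^(5/2) (B(P) = 2 - ((P² + (P*√P)*P) + P) = 2 - ((P² + P^(3/2)*P) + P) = 2 - ((P² + P^(5/2)) + P) = 2 - (P + P² + P^(5/2)) = 2 + (-P - P² - P^(5/2)) = 2 - P - P² - P^(5/2))
B(-1)² = (2 - 1*(-1) - 1*(-1)² - (-1)^(5/2))² = (2 + 1 - 1*1 - I)² = (2 + 1 - 1 - I)² = (2 - I)²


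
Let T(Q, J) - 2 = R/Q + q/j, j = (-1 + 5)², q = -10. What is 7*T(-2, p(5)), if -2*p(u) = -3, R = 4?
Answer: -35/8 ≈ -4.3750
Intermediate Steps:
p(u) = 3/2 (p(u) = -½*(-3) = 3/2)
j = 16 (j = 4² = 16)
T(Q, J) = 11/8 + 4/Q (T(Q, J) = 2 + (4/Q - 10/16) = 2 + (4/Q - 10*1/16) = 2 + (4/Q - 5/8) = 2 + (-5/8 + 4/Q) = 11/8 + 4/Q)
7*T(-2, p(5)) = 7*(11/8 + 4/(-2)) = 7*(11/8 + 4*(-½)) = 7*(11/8 - 2) = 7*(-5/8) = -35/8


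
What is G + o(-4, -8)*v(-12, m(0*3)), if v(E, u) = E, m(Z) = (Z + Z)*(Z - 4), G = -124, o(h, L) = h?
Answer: -76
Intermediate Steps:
m(Z) = 2*Z*(-4 + Z) (m(Z) = (2*Z)*(-4 + Z) = 2*Z*(-4 + Z))
G + o(-4, -8)*v(-12, m(0*3)) = -124 - 4*(-12) = -124 + 48 = -76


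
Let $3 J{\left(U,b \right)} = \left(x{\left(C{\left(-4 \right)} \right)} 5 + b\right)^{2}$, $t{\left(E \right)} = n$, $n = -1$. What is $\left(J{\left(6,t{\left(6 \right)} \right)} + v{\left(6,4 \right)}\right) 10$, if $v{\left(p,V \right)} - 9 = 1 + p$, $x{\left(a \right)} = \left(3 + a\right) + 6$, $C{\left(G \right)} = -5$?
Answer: $\frac{4090}{3} \approx 1363.3$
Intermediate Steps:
$x{\left(a \right)} = 9 + a$
$v{\left(p,V \right)} = 10 + p$ ($v{\left(p,V \right)} = 9 + \left(1 + p\right) = 10 + p$)
$t{\left(E \right)} = -1$
$J{\left(U,b \right)} = \frac{\left(20 + b\right)^{2}}{3}$ ($J{\left(U,b \right)} = \frac{\left(\left(9 - 5\right) 5 + b\right)^{2}}{3} = \frac{\left(4 \cdot 5 + b\right)^{2}}{3} = \frac{\left(20 + b\right)^{2}}{3}$)
$\left(J{\left(6,t{\left(6 \right)} \right)} + v{\left(6,4 \right)}\right) 10 = \left(\frac{\left(20 - 1\right)^{2}}{3} + \left(10 + 6\right)\right) 10 = \left(\frac{19^{2}}{3} + 16\right) 10 = \left(\frac{1}{3} \cdot 361 + 16\right) 10 = \left(\frac{361}{3} + 16\right) 10 = \frac{409}{3} \cdot 10 = \frac{4090}{3}$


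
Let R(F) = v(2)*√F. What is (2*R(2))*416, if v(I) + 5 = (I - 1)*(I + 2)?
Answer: -832*√2 ≈ -1176.6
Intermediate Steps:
v(I) = -5 + (-1 + I)*(2 + I) (v(I) = -5 + (I - 1)*(I + 2) = -5 + (-1 + I)*(2 + I))
R(F) = -√F (R(F) = (-7 + 2 + 2²)*√F = (-7 + 2 + 4)*√F = -√F)
(2*R(2))*416 = (2*(-√2))*416 = -2*√2*416 = -832*√2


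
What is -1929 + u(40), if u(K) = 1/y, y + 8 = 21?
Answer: -25076/13 ≈ -1928.9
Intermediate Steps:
y = 13 (y = -8 + 21 = 13)
u(K) = 1/13
-1929 + u(40) = -1929 + 1/13 = -25076/13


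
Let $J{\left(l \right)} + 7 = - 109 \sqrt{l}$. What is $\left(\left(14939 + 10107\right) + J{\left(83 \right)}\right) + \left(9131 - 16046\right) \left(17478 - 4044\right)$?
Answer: $-92871071 - 109 \sqrt{83} \approx -9.2872 \cdot 10^{7}$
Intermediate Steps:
$J{\left(l \right)} = -7 - 109 \sqrt{l}$
$\left(\left(14939 + 10107\right) + J{\left(83 \right)}\right) + \left(9131 - 16046\right) \left(17478 - 4044\right) = \left(\left(14939 + 10107\right) - \left(7 + 109 \sqrt{83}\right)\right) + \left(9131 - 16046\right) \left(17478 - 4044\right) = \left(25046 - \left(7 + 109 \sqrt{83}\right)\right) - 92896110 = \left(25039 - 109 \sqrt{83}\right) - 92896110 = -92871071 - 109 \sqrt{83}$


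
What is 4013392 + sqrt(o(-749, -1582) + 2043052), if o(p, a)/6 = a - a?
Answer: 4013392 + 2*sqrt(510763) ≈ 4.0148e+6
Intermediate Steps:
o(p, a) = 0 (o(p, a) = 6*(a - a) = 6*0 = 0)
4013392 + sqrt(o(-749, -1582) + 2043052) = 4013392 + sqrt(0 + 2043052) = 4013392 + sqrt(2043052) = 4013392 + 2*sqrt(510763)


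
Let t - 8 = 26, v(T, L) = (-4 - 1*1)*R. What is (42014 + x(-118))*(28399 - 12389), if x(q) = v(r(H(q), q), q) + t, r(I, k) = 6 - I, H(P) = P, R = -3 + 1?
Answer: 673348580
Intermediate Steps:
R = -2
v(T, L) = 10 (v(T, L) = (-4 - 1*1)*(-2) = (-4 - 1)*(-2) = -5*(-2) = 10)
t = 34 (t = 8 + 26 = 34)
x(q) = 44 (x(q) = 10 + 34 = 44)
(42014 + x(-118))*(28399 - 12389) = (42014 + 44)*(28399 - 12389) = 42058*16010 = 673348580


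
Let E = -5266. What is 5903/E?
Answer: -5903/5266 ≈ -1.1210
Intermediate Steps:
5903/E = 5903/(-5266) = 5903*(-1/5266) = -5903/5266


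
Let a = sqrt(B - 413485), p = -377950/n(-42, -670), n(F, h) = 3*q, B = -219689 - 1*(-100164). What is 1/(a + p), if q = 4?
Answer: -226770/7146147797 - 36*I*sqrt(533010)/35730738985 ≈ -3.1733e-5 - 7.3558e-7*I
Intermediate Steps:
B = -119525 (B = -219689 + 100164 = -119525)
n(F, h) = 12 (n(F, h) = 3*4 = 12)
p = -188975/6 (p = -377950/12 = -377950*1/12 = -188975/6 ≈ -31496.)
a = I*sqrt(533010) (a = sqrt(-119525 - 413485) = sqrt(-533010) = I*sqrt(533010) ≈ 730.08*I)
1/(a + p) = 1/(I*sqrt(533010) - 188975/6) = 1/(-188975/6 + I*sqrt(533010))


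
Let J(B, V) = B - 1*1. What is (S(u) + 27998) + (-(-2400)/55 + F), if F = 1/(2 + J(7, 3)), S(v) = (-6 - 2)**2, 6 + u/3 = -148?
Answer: 2473307/88 ≈ 28106.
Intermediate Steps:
u = -462 (u = -18 + 3*(-148) = -18 - 444 = -462)
S(v) = 64 (S(v) = (-8)**2 = 64)
J(B, V) = -1 + B (J(B, V) = B - 1 = -1 + B)
F = 1/8 (F = 1/(2 + (-1 + 7)) = 1/(2 + 6) = 1/8 ≈ 0.12500)
(S(u) + 27998) + (-(-2400)/55 + F) = (64 + 27998) + (-(-2400)/55 + 1/8) = 28062 + (-(-2400)/55 + 1/8) = 28062 + (-48*(-10/11) + 1/8) = 28062 + (480/11 + 1/8) = 28062 + 3851/88 = 2473307/88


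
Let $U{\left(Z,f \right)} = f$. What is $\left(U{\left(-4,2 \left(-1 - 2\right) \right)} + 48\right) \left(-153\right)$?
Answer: $-6426$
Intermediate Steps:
$\left(U{\left(-4,2 \left(-1 - 2\right) \right)} + 48\right) \left(-153\right) = \left(2 \left(-1 - 2\right) + 48\right) \left(-153\right) = \left(2 \left(-3\right) + 48\right) \left(-153\right) = \left(-6 + 48\right) \left(-153\right) = 42 \left(-153\right) = -6426$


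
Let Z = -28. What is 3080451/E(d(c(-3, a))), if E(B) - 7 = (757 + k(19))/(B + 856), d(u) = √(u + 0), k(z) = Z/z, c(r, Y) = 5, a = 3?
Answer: 6422989719071607/16435920764 + 840177607995*√5/16435920764 ≈ 3.9090e+5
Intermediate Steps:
k(z) = -28/z
d(u) = √u
E(B) = 7 + 14355/(19*(856 + B)) (E(B) = 7 + (757 - 28/19)/(B + 856) = 7 + (757 - 28*1/19)/(856 + B) = 7 + (757 - 28/19)/(856 + B) = 7 + 14355/(19*(856 + B)))
3080451/E(d(c(-3, a))) = 3080451/(((128203 + 133*√5)/(19*(856 + √5)))) = 3080451*(19*(856 + √5)/(128203 + 133*√5)) = 58528569*(856 + √5)/(128203 + 133*√5)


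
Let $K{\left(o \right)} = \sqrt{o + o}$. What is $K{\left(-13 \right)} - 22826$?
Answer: $-22826 + i \sqrt{26} \approx -22826.0 + 5.099 i$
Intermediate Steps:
$K{\left(o \right)} = \sqrt{2} \sqrt{o}$ ($K{\left(o \right)} = \sqrt{2 o} = \sqrt{2} \sqrt{o}$)
$K{\left(-13 \right)} - 22826 = \sqrt{2} \sqrt{-13} - 22826 = \sqrt{2} i \sqrt{13} - 22826 = i \sqrt{26} - 22826 = -22826 + i \sqrt{26}$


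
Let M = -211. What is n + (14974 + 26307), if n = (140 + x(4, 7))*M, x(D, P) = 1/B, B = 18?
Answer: 211127/18 ≈ 11729.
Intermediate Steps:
x(D, P) = 1/18
n = -531931/18 (n = (140 + 1/18)*(-211) = (2521/18)*(-211) = -531931/18 ≈ -29552.)
n + (14974 + 26307) = -531931/18 + (14974 + 26307) = -531931/18 + 41281 = 211127/18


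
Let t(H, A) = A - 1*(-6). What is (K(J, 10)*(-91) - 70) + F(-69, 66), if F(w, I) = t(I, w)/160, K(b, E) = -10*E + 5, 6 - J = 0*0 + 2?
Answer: 1371937/160 ≈ 8574.6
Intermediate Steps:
t(H, A) = 6 + A (t(H, A) = A + 6 = 6 + A)
J = 4 (J = 6 - (0*0 + 2) = 6 - (0 + 2) = 6 - 1*2 = 6 - 2 = 4)
K(b, E) = 5 - 10*E
F(w, I) = 3/80 + w/160 (F(w, I) = (6 + w)/160 = (6 + w)*(1/160) = 3/80 + w/160)
(K(J, 10)*(-91) - 70) + F(-69, 66) = ((5 - 10*10)*(-91) - 70) + (3/80 + (1/160)*(-69)) = ((5 - 100)*(-91) - 70) + (3/80 - 69/160) = (-95*(-91) - 70) - 63/160 = (8645 - 70) - 63/160 = 8575 - 63/160 = 1371937/160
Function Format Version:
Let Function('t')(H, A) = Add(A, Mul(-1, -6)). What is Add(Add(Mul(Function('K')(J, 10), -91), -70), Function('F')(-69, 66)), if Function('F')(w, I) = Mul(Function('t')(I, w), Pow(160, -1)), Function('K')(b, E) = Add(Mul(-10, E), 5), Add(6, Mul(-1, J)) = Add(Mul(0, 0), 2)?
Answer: Rational(1371937, 160) ≈ 8574.6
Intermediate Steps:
Function('t')(H, A) = Add(6, A) (Function('t')(H, A) = Add(A, 6) = Add(6, A))
J = 4 (J = Add(6, Mul(-1, Add(Mul(0, 0), 2))) = Add(6, Mul(-1, Add(0, 2))) = Add(6, Mul(-1, 2)) = Add(6, -2) = 4)
Function('K')(b, E) = Add(5, Mul(-10, E))
Function('F')(w, I) = Add(Rational(3, 80), Mul(Rational(1, 160), w)) (Function('F')(w, I) = Mul(Add(6, w), Pow(160, -1)) = Mul(Add(6, w), Rational(1, 160)) = Add(Rational(3, 80), Mul(Rational(1, 160), w)))
Add(Add(Mul(Function('K')(J, 10), -91), -70), Function('F')(-69, 66)) = Add(Add(Mul(Add(5, Mul(-10, 10)), -91), -70), Add(Rational(3, 80), Mul(Rational(1, 160), -69))) = Add(Add(Mul(Add(5, -100), -91), -70), Add(Rational(3, 80), Rational(-69, 160))) = Add(Add(Mul(-95, -91), -70), Rational(-63, 160)) = Add(Add(8645, -70), Rational(-63, 160)) = Add(8575, Rational(-63, 160)) = Rational(1371937, 160)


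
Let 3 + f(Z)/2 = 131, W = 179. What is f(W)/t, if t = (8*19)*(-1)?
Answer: -32/19 ≈ -1.6842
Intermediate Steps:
f(Z) = 256 (f(Z) = -6 + 2*131 = -6 + 262 = 256)
t = -152 (t = 152*(-1) = -152)
f(W)/t = 256/(-152) = 256*(-1/152) = -32/19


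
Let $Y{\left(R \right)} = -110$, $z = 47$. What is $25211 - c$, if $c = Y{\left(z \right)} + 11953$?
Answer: $13368$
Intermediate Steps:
$c = 11843$ ($c = -110 + 11953 = 11843$)
$25211 - c = 25211 - 11843 = 13368$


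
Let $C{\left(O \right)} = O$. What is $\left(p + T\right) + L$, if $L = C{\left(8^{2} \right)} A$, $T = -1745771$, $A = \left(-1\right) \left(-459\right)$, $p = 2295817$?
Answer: $579422$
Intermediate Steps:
$A = 459$
$L = 29376$ ($L = 8^{2} \cdot 459 = 64 \cdot 459 = 29376$)
$\left(p + T\right) + L = \left(2295817 - 1745771\right) + 29376 = 550046 + 29376 = 579422$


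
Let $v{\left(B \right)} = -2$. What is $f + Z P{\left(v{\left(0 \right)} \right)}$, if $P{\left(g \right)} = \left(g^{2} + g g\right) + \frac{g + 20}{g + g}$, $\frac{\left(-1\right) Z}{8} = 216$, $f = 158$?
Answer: $-5890$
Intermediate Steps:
$Z = -1728$ ($Z = \left(-8\right) 216 = -1728$)
$P{\left(g \right)} = 2 g^{2} + \frac{20 + g}{2 g}$ ($P{\left(g \right)} = \left(g^{2} + g^{2}\right) + \frac{20 + g}{2 g} = 2 g^{2} + \left(20 + g\right) \frac{1}{2 g} = 2 g^{2} + \frac{20 + g}{2 g}$)
$f + Z P{\left(v{\left(0 \right)} \right)} = 158 - 1728 \frac{20 - 2 + 4 \left(-2\right)^{3}}{2 \left(-2\right)} = 158 - 1728 \cdot \frac{1}{2} \left(- \frac{1}{2}\right) \left(20 - 2 + 4 \left(-8\right)\right) = 158 - 1728 \cdot \frac{1}{2} \left(- \frac{1}{2}\right) \left(20 - 2 - 32\right) = 158 - 1728 \cdot \frac{1}{2} \left(- \frac{1}{2}\right) \left(-14\right) = 158 - 6048 = -5890$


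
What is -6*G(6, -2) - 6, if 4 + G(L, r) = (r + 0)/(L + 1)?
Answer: 138/7 ≈ 19.714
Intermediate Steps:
G(L, r) = -4 + r/(1 + L) (G(L, r) = -4 + (r + 0)/(L + 1) = -4 + r/(1 + L))
-6*G(6, -2) - 6 = -6*(-4 - 2 - 4*6)/(1 + 6) - 6 = -6*(-4 - 2 - 24)/7 - 6 = -6*(-30)/7 - 6 = -6*(-30/7) - 6 = 180/7 - 6 = 138/7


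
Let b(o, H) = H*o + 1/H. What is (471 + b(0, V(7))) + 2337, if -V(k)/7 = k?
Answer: 137591/49 ≈ 2808.0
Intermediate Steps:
V(k) = -7*k
b(o, H) = 1/H + H*o
(471 + b(0, V(7))) + 2337 = (471 + (1/(-7*7) - 7*7*0)) + 2337 = (471 + (1/(-49) - 49*0)) + 2337 = (471 + (-1/49 + 0)) + 2337 = (471 - 1/49) + 2337 = 23078/49 + 2337 = 137591/49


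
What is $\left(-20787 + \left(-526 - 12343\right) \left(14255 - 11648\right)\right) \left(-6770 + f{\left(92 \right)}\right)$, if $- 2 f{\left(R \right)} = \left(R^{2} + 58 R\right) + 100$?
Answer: $460584104400$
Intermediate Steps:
$f{\left(R \right)} = -50 - 29 R - \frac{R^{2}}{2}$ ($f{\left(R \right)} = - \frac{\left(R^{2} + 58 R\right) + 100}{2} = - \frac{100 + R^{2} + 58 R}{2} = -50 - 29 R - \frac{R^{2}}{2}$)
$\left(-20787 + \left(-526 - 12343\right) \left(14255 - 11648\right)\right) \left(-6770 + f{\left(92 \right)}\right) = \left(-20787 + \left(-526 - 12343\right) \left(14255 - 11648\right)\right) \left(-6770 - \left(2718 + 4232\right)\right) = \left(-20787 - 33549483\right) \left(-6770 - 6950\right) = - 33570270 \left(-6770 - 6950\right) = \left(-33570270\right) \left(-13720\right) = 460584104400$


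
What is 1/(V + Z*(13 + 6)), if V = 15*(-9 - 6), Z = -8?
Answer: -1/377 ≈ -0.0026525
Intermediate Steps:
V = -225 (V = 15*(-15) = -225)
1/(V + Z*(13 + 6)) = 1/(-225 - 8*(13 + 6)) = 1/(-225 - 8*19) = 1/(-225 - 152) = 1/(-377) = -1/377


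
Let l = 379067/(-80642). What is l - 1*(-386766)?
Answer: 31189204705/80642 ≈ 3.8676e+5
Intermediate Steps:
l = -379067/80642 (l = 379067*(-1/80642) = -379067/80642 ≈ -4.7006)
l - 1*(-386766) = -379067/80642 - 1*(-386766) = -379067/80642 + 386766 = 31189204705/80642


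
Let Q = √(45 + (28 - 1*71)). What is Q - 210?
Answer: -210 + √2 ≈ -208.59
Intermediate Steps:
Q = √2 (Q = √(45 + (28 - 71)) = √(45 - 43) = √2 ≈ 1.4142)
Q - 210 = √2 - 210 = -210 + √2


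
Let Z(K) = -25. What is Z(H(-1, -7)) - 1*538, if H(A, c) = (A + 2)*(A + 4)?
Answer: -563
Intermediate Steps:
H(A, c) = (2 + A)*(4 + A)
Z(H(-1, -7)) - 1*538 = -25 - 1*538 = -25 - 538 = -563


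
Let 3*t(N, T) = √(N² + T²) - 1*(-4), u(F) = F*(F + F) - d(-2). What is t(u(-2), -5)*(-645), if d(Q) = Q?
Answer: -860 - 1075*√5 ≈ -3263.8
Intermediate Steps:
u(F) = 2 + 2*F² (u(F) = F*(F + F) - 1*(-2) = F*(2*F) + 2 = 2*F² + 2 = 2 + 2*F²)
t(N, T) = 4/3 + √(N² + T²)/3 (t(N, T) = (√(N² + T²) - 1*(-4))/3 = (√(N² + T²) + 4)/3 = (4 + √(N² + T²))/3 = 4/3 + √(N² + T²)/3)
t(u(-2), -5)*(-645) = (4/3 + √((2 + 2*(-2)²)² + (-5)²)/3)*(-645) = (4/3 + √((2 + 2*4)² + 25)/3)*(-645) = (4/3 + √((2 + 8)² + 25)/3)*(-645) = (4/3 + √(10² + 25)/3)*(-645) = (4/3 + √(100 + 25)/3)*(-645) = (4/3 + √125/3)*(-645) = (4/3 + (5*√5)/3)*(-645) = (4/3 + 5*√5/3)*(-645) = -860 - 1075*√5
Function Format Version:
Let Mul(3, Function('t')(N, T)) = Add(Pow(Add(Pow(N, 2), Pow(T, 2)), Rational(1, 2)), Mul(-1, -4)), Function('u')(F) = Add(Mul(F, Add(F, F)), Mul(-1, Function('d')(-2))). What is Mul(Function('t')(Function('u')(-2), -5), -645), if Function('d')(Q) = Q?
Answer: Add(-860, Mul(-1075, Pow(5, Rational(1, 2)))) ≈ -3263.8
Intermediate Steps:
Function('u')(F) = Add(2, Mul(2, Pow(F, 2))) (Function('u')(F) = Add(Mul(F, Add(F, F)), Mul(-1, -2)) = Add(Mul(F, Mul(2, F)), 2) = Add(Mul(2, Pow(F, 2)), 2) = Add(2, Mul(2, Pow(F, 2))))
Function('t')(N, T) = Add(Rational(4, 3), Mul(Rational(1, 3), Pow(Add(Pow(N, 2), Pow(T, 2)), Rational(1, 2)))) (Function('t')(N, T) = Mul(Rational(1, 3), Add(Pow(Add(Pow(N, 2), Pow(T, 2)), Rational(1, 2)), Mul(-1, -4))) = Mul(Rational(1, 3), Add(Pow(Add(Pow(N, 2), Pow(T, 2)), Rational(1, 2)), 4)) = Mul(Rational(1, 3), Add(4, Pow(Add(Pow(N, 2), Pow(T, 2)), Rational(1, 2)))) = Add(Rational(4, 3), Mul(Rational(1, 3), Pow(Add(Pow(N, 2), Pow(T, 2)), Rational(1, 2)))))
Mul(Function('t')(Function('u')(-2), -5), -645) = Mul(Add(Rational(4, 3), Mul(Rational(1, 3), Pow(Add(Pow(Add(2, Mul(2, Pow(-2, 2))), 2), Pow(-5, 2)), Rational(1, 2)))), -645) = Mul(Add(Rational(4, 3), Mul(Rational(1, 3), Pow(Add(Pow(Add(2, Mul(2, 4)), 2), 25), Rational(1, 2)))), -645) = Mul(Add(Rational(4, 3), Mul(Rational(1, 3), Pow(Add(Pow(Add(2, 8), 2), 25), Rational(1, 2)))), -645) = Mul(Add(Rational(4, 3), Mul(Rational(1, 3), Pow(Add(Pow(10, 2), 25), Rational(1, 2)))), -645) = Mul(Add(Rational(4, 3), Mul(Rational(1, 3), Pow(Add(100, 25), Rational(1, 2)))), -645) = Mul(Add(Rational(4, 3), Mul(Rational(1, 3), Pow(125, Rational(1, 2)))), -645) = Mul(Add(Rational(4, 3), Mul(Rational(1, 3), Mul(5, Pow(5, Rational(1, 2))))), -645) = Mul(Add(Rational(4, 3), Mul(Rational(5, 3), Pow(5, Rational(1, 2)))), -645) = Add(-860, Mul(-1075, Pow(5, Rational(1, 2))))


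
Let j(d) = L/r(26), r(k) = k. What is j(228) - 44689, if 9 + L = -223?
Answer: -581073/13 ≈ -44698.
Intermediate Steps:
L = -232 (L = -9 - 223 = -232)
j(d) = -116/13 (j(d) = -232/26 = -232*1/26 = -116/13)
j(228) - 44689 = -116/13 - 44689 = -581073/13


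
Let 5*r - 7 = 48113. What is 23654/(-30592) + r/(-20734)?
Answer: -196214861/158573632 ≈ -1.2374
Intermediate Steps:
r = 9624 (r = 7/5 + (1/5)*48113 = 7/5 + 48113/5 = 9624)
23654/(-30592) + r/(-20734) = 23654/(-30592) + 9624/(-20734) = 23654*(-1/30592) + 9624*(-1/20734) = -11827/15296 - 4812/10367 = -196214861/158573632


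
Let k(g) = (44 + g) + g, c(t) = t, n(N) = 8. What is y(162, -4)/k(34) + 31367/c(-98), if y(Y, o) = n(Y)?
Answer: -320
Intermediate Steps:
y(Y, o) = 8
k(g) = 44 + 2*g
y(162, -4)/k(34) + 31367/c(-98) = 8/(44 + 2*34) + 31367/(-98) = 8/(44 + 68) + 31367*(-1/98) = 8/112 - 4481/14 = 8*(1/112) - 4481/14 = 1/14 - 4481/14 = -320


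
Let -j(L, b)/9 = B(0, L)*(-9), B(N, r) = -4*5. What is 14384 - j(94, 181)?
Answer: 16004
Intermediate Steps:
B(N, r) = -20
j(L, b) = -1620 (j(L, b) = -(-180)*(-9) = -9*180 = -1620)
14384 - j(94, 181) = 14384 - 1*(-1620) = 14384 + 1620 = 16004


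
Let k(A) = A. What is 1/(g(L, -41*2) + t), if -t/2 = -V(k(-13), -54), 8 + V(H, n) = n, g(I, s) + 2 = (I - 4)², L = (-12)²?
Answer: 1/19474 ≈ 5.1351e-5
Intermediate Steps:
L = 144
g(I, s) = -2 + (-4 + I)² (g(I, s) = -2 + (I - 4)² = -2 + (-4 + I)²)
V(H, n) = -8 + n
t = -124 (t = -(-2)*(-8 - 54) = -(-2)*(-62) = -2*62 = -124)
1/(g(L, -41*2) + t) = 1/((-2 + (-4 + 144)²) - 124) = 1/((-2 + 140²) - 124) = 1/((-2 + 19600) - 124) = 1/(19598 - 124) = 1/19474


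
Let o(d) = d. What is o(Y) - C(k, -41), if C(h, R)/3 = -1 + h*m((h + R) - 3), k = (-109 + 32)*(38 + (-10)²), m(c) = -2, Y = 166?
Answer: -63587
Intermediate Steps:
k = -10626 (k = -77*(38 + 100) = -77*138 = -10626)
C(h, R) = -3 - 6*h (C(h, R) = 3*(-1 + h*(-2)) = 3*(-1 - 2*h) = -3 - 6*h)
o(Y) - C(k, -41) = 166 - (-3 - 6*(-10626)) = 166 - (-3 + 63756) = 166 - 1*63753 = 166 - 63753 = -63587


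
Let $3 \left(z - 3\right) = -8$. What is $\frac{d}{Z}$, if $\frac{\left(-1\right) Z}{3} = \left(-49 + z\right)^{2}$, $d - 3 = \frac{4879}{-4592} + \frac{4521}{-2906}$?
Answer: $- \frac{26625}{495554368} \approx -5.3728 \cdot 10^{-5}$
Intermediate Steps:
$z = \frac{1}{3}$ ($z = 3 + \frac{1}{3} \left(-8\right) = 3 - \frac{8}{3} = \frac{1}{3} \approx 0.33333$)
$d = \frac{8875}{23248}$ ($d = 3 + \left(\frac{4879}{-4592} + \frac{4521}{-2906}\right) = 3 + \left(4879 \left(- \frac{1}{4592}\right) + 4521 \left(- \frac{1}{2906}\right)\right) = 3 - \frac{60869}{23248} = \frac{8875}{23248} \approx 0.38175$)
$Z = - \frac{21316}{3}$ ($Z = - 3 \left(-49 + \frac{1}{3}\right)^{2} = - 3 \left(- \frac{146}{3}\right)^{2} = \left(-3\right) \frac{21316}{9} = - \frac{21316}{3} \approx -7105.3$)
$\frac{d}{Z} = \frac{8875}{23248 \left(- \frac{21316}{3}\right)} = \frac{8875}{23248} \left(- \frac{3}{21316}\right) = - \frac{26625}{495554368}$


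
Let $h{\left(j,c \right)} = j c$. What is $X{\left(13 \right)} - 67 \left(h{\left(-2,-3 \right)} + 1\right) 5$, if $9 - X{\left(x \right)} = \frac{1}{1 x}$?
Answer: $- \frac{30369}{13} \approx -2336.1$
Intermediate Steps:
$h{\left(j,c \right)} = c j$
$X{\left(x \right)} = 9 - \frac{1}{x}$ ($X{\left(x \right)} = 9 - \frac{1}{1 x} = 9 - 1 \frac{1}{x} = 9 - \frac{1}{x}$)
$X{\left(13 \right)} - 67 \left(h{\left(-2,-3 \right)} + 1\right) 5 = \left(9 - \frac{1}{13}\right) - 67 \left(\left(-3\right) \left(-2\right) + 1\right) 5 = \left(9 - \frac{1}{13}\right) - 67 \left(6 + 1\right) 5 = \left(9 - \frac{1}{13}\right) - 67 \cdot 7 \cdot 5 = \frac{116}{13} - 2345 = - \frac{30369}{13}$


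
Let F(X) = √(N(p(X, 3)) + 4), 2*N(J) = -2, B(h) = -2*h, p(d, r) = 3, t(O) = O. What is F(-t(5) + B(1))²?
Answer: 3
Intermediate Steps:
N(J) = -1 (N(J) = (½)*(-2) = -1)
F(X) = √3 (F(X) = √(-1 + 4) = √3)
F(-t(5) + B(1))² = (√3)² = 3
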